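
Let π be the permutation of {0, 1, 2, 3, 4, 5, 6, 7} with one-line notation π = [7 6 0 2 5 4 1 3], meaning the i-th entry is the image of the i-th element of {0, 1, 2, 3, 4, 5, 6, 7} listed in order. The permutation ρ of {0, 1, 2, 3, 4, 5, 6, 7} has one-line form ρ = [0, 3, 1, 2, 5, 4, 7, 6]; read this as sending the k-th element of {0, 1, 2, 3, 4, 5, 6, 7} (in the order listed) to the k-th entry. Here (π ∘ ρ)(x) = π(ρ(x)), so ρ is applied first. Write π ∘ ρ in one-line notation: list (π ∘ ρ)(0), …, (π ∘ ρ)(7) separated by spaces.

7 2 6 0 4 5 3 1

(π ∘ ρ)(x) = π(ρ(x)). Computing each image: π(ρ(0)) = π(0) = 7, π(ρ(1)) = π(3) = 2, π(ρ(2)) = π(1) = 6, π(ρ(3)) = π(2) = 0, π(ρ(4)) = π(5) = 4, π(ρ(5)) = π(4) = 5, π(ρ(6)) = π(7) = 3, π(ρ(7)) = π(6) = 1.
Hence π ∘ ρ = [7 2 6 0 4 5 3 1].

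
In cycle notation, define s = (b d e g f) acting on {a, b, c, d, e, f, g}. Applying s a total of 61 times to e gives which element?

e lies in the 5-cycle (b d e g f).
On a 5-cycle, s^5 is the identity, so s^61 = s^1 there (61 ≡ 1 mod 5).
Stepping 1 place around the cycle: e → g.

g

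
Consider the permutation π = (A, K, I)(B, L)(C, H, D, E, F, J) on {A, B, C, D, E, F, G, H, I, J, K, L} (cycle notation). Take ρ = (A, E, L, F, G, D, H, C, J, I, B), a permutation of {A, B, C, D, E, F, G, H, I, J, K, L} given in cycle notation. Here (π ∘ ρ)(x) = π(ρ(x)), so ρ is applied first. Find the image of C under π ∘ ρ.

First apply ρ: ρ(C) = J, then π(J) = C. Thus (π ∘ ρ)(C) = C.

C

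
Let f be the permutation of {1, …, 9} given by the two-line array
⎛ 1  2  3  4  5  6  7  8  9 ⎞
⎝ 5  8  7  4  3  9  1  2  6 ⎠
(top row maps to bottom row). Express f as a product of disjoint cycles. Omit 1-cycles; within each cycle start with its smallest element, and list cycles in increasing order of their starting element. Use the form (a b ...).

From 1: 1 → 5 → 3 → 7 → 1, closing the cycle (1 5 3 7).
Repeating from the next unused element and collecting all non-trivial cycles gives (1 5 3 7)(2 8)(6 9).

(1 5 3 7)(2 8)(6 9)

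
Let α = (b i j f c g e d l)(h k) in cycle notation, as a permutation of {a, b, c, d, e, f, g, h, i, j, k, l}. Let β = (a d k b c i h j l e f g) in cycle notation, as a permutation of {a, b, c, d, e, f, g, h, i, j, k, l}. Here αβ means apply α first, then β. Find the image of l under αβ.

c

α(l) = b, then β(b) = c; composing gives (αβ)(l) = c.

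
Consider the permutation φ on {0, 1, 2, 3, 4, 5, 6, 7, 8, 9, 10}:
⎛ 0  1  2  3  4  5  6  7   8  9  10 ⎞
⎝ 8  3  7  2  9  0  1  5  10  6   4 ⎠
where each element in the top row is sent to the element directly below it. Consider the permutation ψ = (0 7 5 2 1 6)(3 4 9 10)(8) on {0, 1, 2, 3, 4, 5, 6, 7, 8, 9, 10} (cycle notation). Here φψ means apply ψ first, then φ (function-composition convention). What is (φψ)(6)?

(φψ)(6) = φ(ψ(6)). ψ(6) = 0, then φ(0) = 8. So (φψ)(6) = 8.

8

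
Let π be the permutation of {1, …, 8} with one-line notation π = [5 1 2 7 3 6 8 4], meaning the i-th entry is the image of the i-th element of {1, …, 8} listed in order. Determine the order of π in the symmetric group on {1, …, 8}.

Decomposing into disjoint cycles gives cycle lengths 4, 3, 1.
The order is lcm(4, 3) = 12.

12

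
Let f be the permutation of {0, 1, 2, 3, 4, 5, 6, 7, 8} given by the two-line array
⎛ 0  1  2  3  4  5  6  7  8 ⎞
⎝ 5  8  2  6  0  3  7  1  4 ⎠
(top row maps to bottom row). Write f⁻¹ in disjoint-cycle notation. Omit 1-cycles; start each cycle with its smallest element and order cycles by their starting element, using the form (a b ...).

(0 4 8 1 7 6 3 5)

First write f in disjoint cycles: (0 5 3 6 7 1 8 4).
Reversing each cycle (and rotating so the smallest element leads) gives f⁻¹ = (0 4 8 1 7 6 3 5).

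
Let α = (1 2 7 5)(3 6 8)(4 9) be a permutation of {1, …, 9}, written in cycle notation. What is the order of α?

12

The cycle type of α is (4, 3, 2).
The order is lcm(4, 3, 2) = 12.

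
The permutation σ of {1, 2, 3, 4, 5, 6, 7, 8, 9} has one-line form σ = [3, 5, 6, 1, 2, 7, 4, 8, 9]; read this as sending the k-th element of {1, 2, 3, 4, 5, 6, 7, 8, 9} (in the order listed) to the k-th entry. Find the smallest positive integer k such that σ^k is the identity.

The disjoint-cycle form of σ has cycle lengths 5, 2, 1, 1.
The order of σ is the least common multiple of its cycle lengths: lcm(5, 2) = 10.

10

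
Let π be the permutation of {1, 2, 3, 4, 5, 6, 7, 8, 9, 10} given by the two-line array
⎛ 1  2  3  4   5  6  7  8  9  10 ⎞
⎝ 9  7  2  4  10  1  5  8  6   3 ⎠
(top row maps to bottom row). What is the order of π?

The disjoint-cycle form of π has cycle lengths 5, 3, 1, 1.
Since disjoint cycles commute, ord(π) = lcm(5, 3) = 15.

15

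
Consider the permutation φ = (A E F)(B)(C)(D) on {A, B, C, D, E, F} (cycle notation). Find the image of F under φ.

Within (A E F), F ↦ A.

A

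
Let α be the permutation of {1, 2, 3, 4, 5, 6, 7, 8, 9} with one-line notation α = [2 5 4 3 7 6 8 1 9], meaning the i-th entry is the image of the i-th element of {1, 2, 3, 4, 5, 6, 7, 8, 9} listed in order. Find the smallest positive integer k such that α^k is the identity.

10

Writing α as disjoint cycles, the cycle lengths are 5, 2, 1, 1.
Since disjoint cycles commute, ord(α) = lcm(5, 2) = 10.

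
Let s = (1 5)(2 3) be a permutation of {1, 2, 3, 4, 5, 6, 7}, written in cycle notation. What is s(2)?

In the cycle (2 3), 2 is followed by 3, so s(2) = 3.

3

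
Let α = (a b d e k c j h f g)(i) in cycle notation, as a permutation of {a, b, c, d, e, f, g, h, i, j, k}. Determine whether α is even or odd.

odd

The cycle lengths are 10, 1.
A cycle of length ℓ contributes ℓ−1 transpositions, so α is a product of 9 transpositions — odd.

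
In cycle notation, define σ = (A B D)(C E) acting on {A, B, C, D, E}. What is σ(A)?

B

In the cycle (A B D), A is followed by B, so σ(A) = B.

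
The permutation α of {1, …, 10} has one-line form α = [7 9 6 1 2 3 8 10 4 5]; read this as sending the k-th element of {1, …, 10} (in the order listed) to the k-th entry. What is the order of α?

8

Decomposing into disjoint cycles gives cycle lengths 8, 2.
Since disjoint cycles commute, ord(α) = lcm(8, 2) = 8.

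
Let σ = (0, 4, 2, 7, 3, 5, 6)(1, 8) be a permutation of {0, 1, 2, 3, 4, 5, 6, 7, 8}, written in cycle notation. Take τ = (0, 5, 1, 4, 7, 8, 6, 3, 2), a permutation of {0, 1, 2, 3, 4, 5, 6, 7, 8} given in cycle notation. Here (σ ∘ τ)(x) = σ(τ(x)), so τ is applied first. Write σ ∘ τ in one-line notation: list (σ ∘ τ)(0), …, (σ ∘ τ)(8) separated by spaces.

Chase each element through τ then σ: 0 → 5 → 6; 1 → 4 → 2; 2 → 0 → 4; 3 → 2 → 7; 4 → 7 → 3; 5 → 1 → 8; 6 → 3 → 5; 7 → 8 → 1; 8 → 6 → 0.
So σ ∘ τ in one-line form is 6 2 4 7 3 8 5 1 0.

6 2 4 7 3 8 5 1 0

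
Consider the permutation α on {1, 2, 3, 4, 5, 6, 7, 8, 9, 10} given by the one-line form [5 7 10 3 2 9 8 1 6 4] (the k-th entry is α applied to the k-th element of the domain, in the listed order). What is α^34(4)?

3

Tracing 4 → 3 → … returns to 4 after 3 steps, so 4 lies in a 3-cycle (3 10 4).
On a 3-cycle, α^3 is the identity, so α^34 = α^1 there (34 ≡ 1 mod 3).
Advancing 1 step from 4: 4 → 3.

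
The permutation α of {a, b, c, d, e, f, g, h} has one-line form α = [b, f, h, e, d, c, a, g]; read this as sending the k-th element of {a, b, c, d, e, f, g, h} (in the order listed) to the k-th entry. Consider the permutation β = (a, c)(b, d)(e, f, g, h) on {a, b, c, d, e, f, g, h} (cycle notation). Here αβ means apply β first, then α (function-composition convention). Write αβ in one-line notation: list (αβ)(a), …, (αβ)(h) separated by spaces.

h e b f c a g d

(αβ)(x) = α(β(x)). Computing each image: α(β(a)) = α(c) = h, α(β(b)) = α(d) = e, α(β(c)) = α(a) = b, α(β(d)) = α(b) = f, α(β(e)) = α(f) = c, α(β(f)) = α(g) = a, α(β(g)) = α(h) = g, α(β(h)) = α(e) = d.
Hence αβ = [h e b f c a g d].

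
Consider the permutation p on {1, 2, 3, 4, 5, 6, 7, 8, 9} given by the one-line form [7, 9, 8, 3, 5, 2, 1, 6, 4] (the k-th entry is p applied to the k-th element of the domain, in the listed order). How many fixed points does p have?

1

The fixed points (elements with p(x) = x) are {5}, so there is 1.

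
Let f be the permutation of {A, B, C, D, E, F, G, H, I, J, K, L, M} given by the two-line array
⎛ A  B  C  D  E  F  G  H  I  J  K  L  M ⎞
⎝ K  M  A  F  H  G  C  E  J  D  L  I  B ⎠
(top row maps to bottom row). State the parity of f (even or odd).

In disjoint-cycle form the cycle lengths are 9, 2, 2.
A cycle is odd iff its length is even; f has 2 even-length cycles, so sgn(f) = (−1)^2 and f is even.

even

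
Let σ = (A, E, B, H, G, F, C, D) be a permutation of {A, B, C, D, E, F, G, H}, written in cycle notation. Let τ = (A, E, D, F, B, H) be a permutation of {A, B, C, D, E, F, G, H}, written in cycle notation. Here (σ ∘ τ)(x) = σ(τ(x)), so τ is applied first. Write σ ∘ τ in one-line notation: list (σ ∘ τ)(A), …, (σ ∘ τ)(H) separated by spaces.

(σ ∘ τ)(x) = σ(τ(x)). Computing each image: σ(τ(A)) = σ(E) = B, σ(τ(B)) = σ(H) = G, σ(τ(C)) = σ(C) = D, σ(τ(D)) = σ(F) = C, σ(τ(E)) = σ(D) = A, σ(τ(F)) = σ(B) = H, σ(τ(G)) = σ(G) = F, σ(τ(H)) = σ(A) = E.
Hence σ ∘ τ = [B G D C A H F E].

B G D C A H F E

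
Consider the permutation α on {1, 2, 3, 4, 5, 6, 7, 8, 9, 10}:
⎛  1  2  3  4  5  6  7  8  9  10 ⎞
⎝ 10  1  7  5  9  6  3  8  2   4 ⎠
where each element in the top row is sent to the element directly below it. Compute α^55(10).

4

Tracing 10 → 4 → … returns to 10 after 6 steps, so 10 lies in a 6-cycle (1 10 4 5 9 2).
Powers repeat with period 6 on this cycle, and 55 mod 6 = 1, so α^55(10) = α^1(10).
Advancing 1 step from 10: 10 → 4.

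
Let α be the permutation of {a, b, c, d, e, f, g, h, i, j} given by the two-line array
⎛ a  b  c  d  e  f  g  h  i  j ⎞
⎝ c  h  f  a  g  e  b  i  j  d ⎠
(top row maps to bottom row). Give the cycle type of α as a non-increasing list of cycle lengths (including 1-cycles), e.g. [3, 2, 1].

[10]

The disjoint cycles are (a, c, f, e, g, b, h, i, j, d), with lengths 10 in non-increasing order.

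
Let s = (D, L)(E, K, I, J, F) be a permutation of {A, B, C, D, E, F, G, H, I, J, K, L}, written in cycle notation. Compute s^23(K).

K lies in the 5-cycle (E, K, I, J, F).
Since the cycle has length 5, s^23 acts on it the same as s^3 (23 mod 5 = 3).
Advancing 3 steps from K: K → I → J → F.

F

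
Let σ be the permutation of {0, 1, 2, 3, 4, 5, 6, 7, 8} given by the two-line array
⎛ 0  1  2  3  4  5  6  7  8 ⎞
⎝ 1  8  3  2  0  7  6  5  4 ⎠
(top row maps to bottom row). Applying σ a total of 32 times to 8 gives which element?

8

Tracing 8 → 4 → … returns to 8 after 4 steps, so 8 lies in a 4-cycle (0, 1, 8, 4).
Since the cycle has length 4, σ^32 acts on it the same as σ^0 (32 mod 4 = 0).
So σ^32(8) = 8.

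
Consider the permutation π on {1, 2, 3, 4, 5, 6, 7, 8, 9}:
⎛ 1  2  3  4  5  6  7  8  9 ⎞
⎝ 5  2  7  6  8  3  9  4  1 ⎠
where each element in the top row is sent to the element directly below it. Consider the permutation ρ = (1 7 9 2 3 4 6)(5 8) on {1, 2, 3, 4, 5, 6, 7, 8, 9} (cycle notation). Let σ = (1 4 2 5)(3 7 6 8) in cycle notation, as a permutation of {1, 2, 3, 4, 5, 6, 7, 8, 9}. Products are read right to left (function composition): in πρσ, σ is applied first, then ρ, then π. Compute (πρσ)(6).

Apply the permutations in order: σ(6) = 8, then ρ(8) = 5, then π(5) = 8. So (πρσ)(6) = 8.

8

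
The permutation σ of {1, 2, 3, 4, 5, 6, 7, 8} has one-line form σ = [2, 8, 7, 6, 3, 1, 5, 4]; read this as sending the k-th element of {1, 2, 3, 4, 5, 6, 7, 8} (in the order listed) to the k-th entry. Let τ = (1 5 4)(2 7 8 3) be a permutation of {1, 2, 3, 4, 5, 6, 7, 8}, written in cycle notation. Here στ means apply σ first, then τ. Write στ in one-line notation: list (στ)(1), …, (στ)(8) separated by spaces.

For each element, apply σ then τ: 1 → 2 → 7; 2 → 8 → 3; 3 → 7 → 8; 4 → 6 → 6; 5 → 3 → 2; 6 → 1 → 5; 7 → 5 → 4; 8 → 4 → 1.
Collecting the images, στ = [7 3 8 6 2 5 4 1].

7 3 8 6 2 5 4 1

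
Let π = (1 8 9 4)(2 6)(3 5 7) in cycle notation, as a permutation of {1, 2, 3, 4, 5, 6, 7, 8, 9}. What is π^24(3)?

3 lies in the 3-cycle (3 5 7).
On a 3-cycle, π^3 is the identity, so π^24 = π^0 there (24 ≡ 0 mod 3).
So π^24(3) = 3.

3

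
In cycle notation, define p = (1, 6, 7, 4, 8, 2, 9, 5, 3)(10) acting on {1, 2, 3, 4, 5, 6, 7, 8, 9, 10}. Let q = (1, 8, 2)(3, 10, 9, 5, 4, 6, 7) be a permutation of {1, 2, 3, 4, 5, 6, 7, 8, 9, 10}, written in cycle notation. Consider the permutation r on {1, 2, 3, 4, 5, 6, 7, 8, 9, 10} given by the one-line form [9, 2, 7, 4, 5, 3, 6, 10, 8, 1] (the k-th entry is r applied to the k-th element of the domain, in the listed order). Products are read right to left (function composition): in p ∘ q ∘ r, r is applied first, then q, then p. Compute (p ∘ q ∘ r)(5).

8

(p ∘ q ∘ r)(5) = p(q(r(5))). r(5) = 5, then q(5) = 4, then p(4) = 8, so the result is 8.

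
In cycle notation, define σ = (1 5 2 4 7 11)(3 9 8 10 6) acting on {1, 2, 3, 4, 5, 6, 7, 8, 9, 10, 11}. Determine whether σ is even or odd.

The cycle lengths are 6, 5.
A cycle is odd iff its length is even; σ has 1 even-length cycle, so sgn(σ) = (−1)^1 and σ is odd.

odd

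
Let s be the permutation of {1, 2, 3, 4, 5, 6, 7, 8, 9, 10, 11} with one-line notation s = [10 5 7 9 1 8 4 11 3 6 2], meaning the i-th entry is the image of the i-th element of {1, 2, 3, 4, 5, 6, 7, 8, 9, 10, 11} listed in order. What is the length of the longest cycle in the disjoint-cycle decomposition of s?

7

Decomposing into disjoint cycles gives (1, 10, 6, 8, 11, 2, 5)(3, 7, 4, 9); the longest has length 7.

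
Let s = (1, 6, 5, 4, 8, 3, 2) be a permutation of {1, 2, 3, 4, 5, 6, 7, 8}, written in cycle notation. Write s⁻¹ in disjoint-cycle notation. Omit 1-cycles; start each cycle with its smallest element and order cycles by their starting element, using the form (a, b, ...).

If s sends a → b within a cycle, s⁻¹ sends b → a; equivalently, reverse each cycle.
After reversing and putting each cycle's least element first, s⁻¹ = (1, 2, 3, 8, 4, 5, 6).

(1, 2, 3, 8, 4, 5, 6)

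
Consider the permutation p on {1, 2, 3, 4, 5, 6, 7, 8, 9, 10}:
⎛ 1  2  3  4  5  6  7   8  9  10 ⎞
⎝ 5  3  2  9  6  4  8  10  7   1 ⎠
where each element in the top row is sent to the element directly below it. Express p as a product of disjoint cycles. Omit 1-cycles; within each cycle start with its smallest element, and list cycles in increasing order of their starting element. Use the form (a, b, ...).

Start at 1 and follow images: 1 → 5 → 6 → 4 → 9 → 7 → 8 → 10 → 1, giving the cycle (1, 5, 6, 4, 9, 7, 8, 10).
Continuing from each remaining unvisited element yields (1, 5, 6, 4, 9, 7, 8, 10)(2, 3).

(1, 5, 6, 4, 9, 7, 8, 10)(2, 3)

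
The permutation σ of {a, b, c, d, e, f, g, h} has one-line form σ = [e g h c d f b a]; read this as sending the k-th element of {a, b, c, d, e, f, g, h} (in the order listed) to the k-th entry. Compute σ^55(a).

a

Tracing a → e → … returns to a after 5 steps, so a lies in a 5-cycle (a, e, d, c, h).
On a 5-cycle, σ^5 is the identity, so σ^55 = σ^0 there (55 ≡ 0 mod 5).
So σ^55(a) = a.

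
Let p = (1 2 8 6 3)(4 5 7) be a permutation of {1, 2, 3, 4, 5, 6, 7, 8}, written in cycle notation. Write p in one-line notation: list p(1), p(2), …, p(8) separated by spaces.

2 8 1 5 7 3 4 6

Each element maps to the next entry in its cycle (wrapping to the front): 1→2, 2→8, 3→1, 4→5, 5→7, 6→3, 7→4, 8→6.
Listing these in domain order gives 2 8 1 5 7 3 4 6.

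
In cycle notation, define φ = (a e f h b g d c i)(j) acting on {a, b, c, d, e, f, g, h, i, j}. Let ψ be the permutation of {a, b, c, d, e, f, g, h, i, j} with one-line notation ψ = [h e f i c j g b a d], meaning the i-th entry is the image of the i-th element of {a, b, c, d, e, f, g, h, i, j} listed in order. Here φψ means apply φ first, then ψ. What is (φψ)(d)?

φ(d) = c, then ψ(c) = f; composing gives (φψ)(d) = f.

f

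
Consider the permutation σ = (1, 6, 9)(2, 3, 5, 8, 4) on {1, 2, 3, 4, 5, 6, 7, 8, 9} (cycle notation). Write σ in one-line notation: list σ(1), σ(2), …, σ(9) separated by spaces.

6 3 5 2 8 9 7 4 1

Image by image: 1↦6, 2↦3, 3↦5, 4↦2, 5↦8, 6↦9, 7↦7, 8↦4, 9↦1.
Listing these in domain order gives 6 3 5 2 8 9 7 4 1.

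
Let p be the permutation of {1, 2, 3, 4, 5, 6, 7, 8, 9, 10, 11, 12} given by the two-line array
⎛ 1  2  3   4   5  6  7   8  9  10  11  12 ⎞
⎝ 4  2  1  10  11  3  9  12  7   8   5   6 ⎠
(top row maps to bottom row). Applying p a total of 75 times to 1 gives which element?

6

Tracing 1 → 4 → … returns to 1 after 7 steps, so 1 lies in a 7-cycle (1 4 10 8 12 6 3).
Since the cycle has length 7, p^75 acts on it the same as p^5 (75 mod 7 = 5).
Advancing 5 steps from 1: 1 → 4 → 10 → 8 → 12 → 6.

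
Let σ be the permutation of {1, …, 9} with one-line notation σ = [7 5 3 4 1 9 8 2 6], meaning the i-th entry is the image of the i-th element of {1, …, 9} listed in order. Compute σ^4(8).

7

Tracing 8 → 2 → … returns to 8 after 5 steps, so 8 lies in a 5-cycle (1, 7, 8, 2, 5).
Advancing 4 steps from 8: 8 → 2 → 5 → 1 → 7.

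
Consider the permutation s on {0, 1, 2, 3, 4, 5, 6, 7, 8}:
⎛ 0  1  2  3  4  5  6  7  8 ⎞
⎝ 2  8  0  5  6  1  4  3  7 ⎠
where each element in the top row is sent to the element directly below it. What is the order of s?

Writing s as disjoint cycles, the cycle lengths are 5, 2, 2.
The order of s is the least common multiple of its cycle lengths: lcm(5, 2, 2) = 10.

10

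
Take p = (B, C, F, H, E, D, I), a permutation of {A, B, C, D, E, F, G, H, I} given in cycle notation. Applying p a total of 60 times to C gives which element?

C lies in the 7-cycle (B, C, F, H, E, D, I).
Since the cycle has length 7, p^60 acts on it the same as p^4 (60 mod 7 = 4).
Stepping 4 places around the cycle: C → F → H → E → D.

D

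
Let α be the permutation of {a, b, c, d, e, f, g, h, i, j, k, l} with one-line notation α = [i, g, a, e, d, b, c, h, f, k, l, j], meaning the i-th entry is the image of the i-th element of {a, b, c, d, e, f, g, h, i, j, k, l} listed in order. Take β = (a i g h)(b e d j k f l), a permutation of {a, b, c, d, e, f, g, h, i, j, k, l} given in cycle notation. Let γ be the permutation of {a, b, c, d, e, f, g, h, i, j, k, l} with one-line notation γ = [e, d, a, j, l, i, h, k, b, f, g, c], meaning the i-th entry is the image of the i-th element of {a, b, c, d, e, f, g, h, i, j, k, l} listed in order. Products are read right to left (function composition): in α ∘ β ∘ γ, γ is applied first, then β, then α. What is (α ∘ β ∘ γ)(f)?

c

Chase f: γ(f) = i; β(i) = g; α(g) = c. Hence (α ∘ β ∘ γ)(f) = c.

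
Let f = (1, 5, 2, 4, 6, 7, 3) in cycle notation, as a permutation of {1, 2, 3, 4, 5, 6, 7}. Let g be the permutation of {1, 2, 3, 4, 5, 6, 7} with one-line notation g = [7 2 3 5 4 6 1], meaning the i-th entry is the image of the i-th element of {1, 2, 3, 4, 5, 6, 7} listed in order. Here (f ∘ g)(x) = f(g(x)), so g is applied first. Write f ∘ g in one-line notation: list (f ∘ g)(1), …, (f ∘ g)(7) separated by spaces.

Chase each element through g then f: 1 → 7 → 3; 2 → 2 → 4; 3 → 3 → 1; 4 → 5 → 2; 5 → 4 → 6; 6 → 6 → 7; 7 → 1 → 5.
Collecting the images, f ∘ g = [3 4 1 2 6 7 5].

3 4 1 2 6 7 5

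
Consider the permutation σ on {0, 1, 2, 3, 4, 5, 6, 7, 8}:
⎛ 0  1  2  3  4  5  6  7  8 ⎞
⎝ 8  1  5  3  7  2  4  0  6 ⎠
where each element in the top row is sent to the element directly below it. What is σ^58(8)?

7

Tracing 8 → 6 → … returns to 8 after 5 steps, so 8 lies in a 5-cycle (0, 8, 6, 4, 7).
Powers repeat with period 5 on this cycle, and 58 mod 5 = 3, so σ^58(8) = σ^3(8).
Stepping 3 places around the cycle: 8 → 6 → 4 → 7.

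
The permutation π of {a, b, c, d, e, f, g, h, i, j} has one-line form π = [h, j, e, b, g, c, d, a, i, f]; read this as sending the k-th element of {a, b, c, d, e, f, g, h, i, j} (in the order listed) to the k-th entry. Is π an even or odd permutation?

In disjoint-cycle form the cycle lengths are 7, 2, 1.
A cycle is odd iff its length is even; π has 1 even-length cycle, so sgn(π) = (−1)^1 and π is odd.

odd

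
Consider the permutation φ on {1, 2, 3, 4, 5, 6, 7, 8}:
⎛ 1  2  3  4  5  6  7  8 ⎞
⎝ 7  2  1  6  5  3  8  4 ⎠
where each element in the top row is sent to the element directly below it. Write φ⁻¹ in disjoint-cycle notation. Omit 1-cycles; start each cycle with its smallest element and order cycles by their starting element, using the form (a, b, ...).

The cycle decomposition of φ is (1, 7, 8, 4, 6, 3).
The inverse reverses every cycle; in canonical form, φ⁻¹ = (1, 3, 6, 4, 8, 7).

(1, 3, 6, 4, 8, 7)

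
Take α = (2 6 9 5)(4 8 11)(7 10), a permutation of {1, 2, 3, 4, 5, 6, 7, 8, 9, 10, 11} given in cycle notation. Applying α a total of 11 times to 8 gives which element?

8 lies in the 3-cycle (4 8 11).
Powers repeat with period 3 on this cycle, and 11 mod 3 = 2, so α^11(8) = α^2(8).
Advancing 2 steps from 8: 8 → 11 → 4.

4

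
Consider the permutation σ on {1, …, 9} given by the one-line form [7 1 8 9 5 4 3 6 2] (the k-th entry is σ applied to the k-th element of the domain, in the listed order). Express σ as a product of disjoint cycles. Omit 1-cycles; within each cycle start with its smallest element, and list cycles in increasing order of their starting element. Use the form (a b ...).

From 1: 1 → 7 → 3 → 8 → 6 → 4 → 9 → 2 → 1, closing the cycle (1 7 3 8 6 4 9 2).
Continuing from each remaining unvisited element yields (1 7 3 8 6 4 9 2).

(1 7 3 8 6 4 9 2)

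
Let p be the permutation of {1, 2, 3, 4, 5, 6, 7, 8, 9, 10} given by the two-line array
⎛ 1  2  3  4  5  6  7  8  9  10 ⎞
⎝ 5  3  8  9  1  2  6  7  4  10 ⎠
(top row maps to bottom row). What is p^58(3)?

Tracing 3 → 8 → … returns to 3 after 5 steps, so 3 lies in a 5-cycle (2, 3, 8, 7, 6).
Since the cycle has length 5, p^58 acts on it the same as p^3 (58 mod 5 = 3).
Advancing 3 steps from 3: 3 → 8 → 7 → 6.

6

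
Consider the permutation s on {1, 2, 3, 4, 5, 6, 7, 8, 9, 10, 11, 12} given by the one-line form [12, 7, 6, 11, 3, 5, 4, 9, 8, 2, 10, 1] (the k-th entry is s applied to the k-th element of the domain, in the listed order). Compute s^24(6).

Tracing 6 → 5 → … returns to 6 after 3 steps, so 6 lies in a 3-cycle (3 6 5).
On a 3-cycle, s^3 is the identity, so s^24 = s^0 there (24 ≡ 0 mod 3).
So s^24(6) = 6.

6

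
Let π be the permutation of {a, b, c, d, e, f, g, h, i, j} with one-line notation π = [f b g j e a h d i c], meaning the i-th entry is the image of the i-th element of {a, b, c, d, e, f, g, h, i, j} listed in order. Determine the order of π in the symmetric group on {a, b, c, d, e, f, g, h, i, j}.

Writing π as disjoint cycles, the cycle lengths are 5, 2, 1, 1, 1.
Since disjoint cycles commute, ord(π) = lcm(5, 2) = 10.

10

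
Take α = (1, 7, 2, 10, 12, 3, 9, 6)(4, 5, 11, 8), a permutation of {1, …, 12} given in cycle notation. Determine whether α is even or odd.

The cycle lengths are 8, 4.
A cycle is odd iff its length is even; α has 2 even-length cycles, so sgn(α) = (−1)^2 and α is even.

even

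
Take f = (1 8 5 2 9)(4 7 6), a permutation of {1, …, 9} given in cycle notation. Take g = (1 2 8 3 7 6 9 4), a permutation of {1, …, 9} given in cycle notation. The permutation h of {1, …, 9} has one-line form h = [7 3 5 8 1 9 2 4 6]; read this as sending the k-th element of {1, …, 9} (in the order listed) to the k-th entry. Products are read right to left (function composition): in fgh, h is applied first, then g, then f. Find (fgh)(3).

2

Apply the permutations in order: h(3) = 5, then g(5) = 5, then f(5) = 2. So (fgh)(3) = 2.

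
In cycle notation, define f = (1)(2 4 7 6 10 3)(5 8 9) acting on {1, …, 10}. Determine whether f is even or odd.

The cycle lengths are 6, 3, 1.
A cycle is odd iff its length is even; f has 1 even-length cycle, so sgn(f) = (−1)^1 and f is odd.

odd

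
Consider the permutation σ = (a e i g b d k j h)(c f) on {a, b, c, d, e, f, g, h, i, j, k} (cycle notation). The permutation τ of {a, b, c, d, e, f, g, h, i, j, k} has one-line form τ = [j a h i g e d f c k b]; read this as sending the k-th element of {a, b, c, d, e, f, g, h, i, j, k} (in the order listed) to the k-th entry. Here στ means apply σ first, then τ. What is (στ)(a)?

First apply σ: σ(a) = e, then τ(e) = g. Thus (στ)(a) = g.

g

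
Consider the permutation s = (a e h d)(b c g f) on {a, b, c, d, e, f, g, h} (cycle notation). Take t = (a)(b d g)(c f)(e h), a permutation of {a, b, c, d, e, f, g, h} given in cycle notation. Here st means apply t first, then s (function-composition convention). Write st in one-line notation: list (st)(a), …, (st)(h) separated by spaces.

(st)(x) = s(t(x)). Computing each image: s(t(a)) = s(a) = e, s(t(b)) = s(d) = a, s(t(c)) = s(f) = b, s(t(d)) = s(g) = f, s(t(e)) = s(h) = d, s(t(f)) = s(c) = g, s(t(g)) = s(b) = c, s(t(h)) = s(e) = h.
Hence st = [e a b f d g c h].

e a b f d g c h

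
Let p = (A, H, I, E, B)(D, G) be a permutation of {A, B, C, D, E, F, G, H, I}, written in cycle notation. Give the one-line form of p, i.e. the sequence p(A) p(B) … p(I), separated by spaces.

H A C G B F D I E

Each element maps to the next entry in its cycle (wrapping to the front): A→H, B→A, C→C, D→G, E→B, F→F, G→D, H→I, I→E.
Listing these in domain order gives H A C G B F D I E.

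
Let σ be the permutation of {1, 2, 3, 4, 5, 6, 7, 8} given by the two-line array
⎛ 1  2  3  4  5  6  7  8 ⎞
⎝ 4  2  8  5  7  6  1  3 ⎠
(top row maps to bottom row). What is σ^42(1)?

Tracing 1 → 4 → … returns to 1 after 4 steps, so 1 lies in a 4-cycle (1 4 5 7).
On a 4-cycle, σ^4 is the identity, so σ^42 = σ^2 there (42 ≡ 2 mod 4).
Stepping 2 places around the cycle: 1 → 4 → 5.

5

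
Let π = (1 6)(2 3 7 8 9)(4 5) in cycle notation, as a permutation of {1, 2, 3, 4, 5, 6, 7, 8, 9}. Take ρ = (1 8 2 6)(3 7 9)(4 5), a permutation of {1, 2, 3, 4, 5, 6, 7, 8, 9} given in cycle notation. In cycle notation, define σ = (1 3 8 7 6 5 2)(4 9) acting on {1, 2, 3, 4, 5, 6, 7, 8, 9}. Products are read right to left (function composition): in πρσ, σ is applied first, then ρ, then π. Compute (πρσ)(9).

4

Chase 9: σ(9) = 4; ρ(4) = 5; π(5) = 4. Hence (πρσ)(9) = 4.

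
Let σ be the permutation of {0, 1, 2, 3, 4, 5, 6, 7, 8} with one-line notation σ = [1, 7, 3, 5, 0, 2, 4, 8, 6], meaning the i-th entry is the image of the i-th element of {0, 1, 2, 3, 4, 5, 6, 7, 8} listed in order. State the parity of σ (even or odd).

odd

In disjoint-cycle form the cycle lengths are 6, 3.
A cycle is odd iff its length is even; σ has 1 even-length cycle, so sgn(σ) = (−1)^1 and σ is odd.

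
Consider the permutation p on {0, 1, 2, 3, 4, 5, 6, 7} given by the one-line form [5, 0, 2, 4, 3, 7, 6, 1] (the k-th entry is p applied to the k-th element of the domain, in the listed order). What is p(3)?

4

3 is element number 4 of the domain, and entry number 4 of the one-line form is 4, so p(3) = 4.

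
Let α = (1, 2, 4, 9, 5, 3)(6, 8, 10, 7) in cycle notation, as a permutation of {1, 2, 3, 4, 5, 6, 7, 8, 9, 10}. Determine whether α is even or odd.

The cycle lengths are 6, 4.
A cycle of length ℓ contributes ℓ−1 transpositions, so α is a product of 5 + 3 = 8 transpositions — even.

even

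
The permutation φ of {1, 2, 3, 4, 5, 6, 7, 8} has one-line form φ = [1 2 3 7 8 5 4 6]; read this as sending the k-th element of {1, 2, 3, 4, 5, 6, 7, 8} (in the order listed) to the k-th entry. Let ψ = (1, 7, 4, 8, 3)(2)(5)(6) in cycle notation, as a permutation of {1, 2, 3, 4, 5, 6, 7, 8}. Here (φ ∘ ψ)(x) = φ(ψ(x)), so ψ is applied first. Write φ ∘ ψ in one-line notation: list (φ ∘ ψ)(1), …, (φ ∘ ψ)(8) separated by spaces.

4 2 1 6 8 5 7 3

(φ ∘ ψ)(x) = φ(ψ(x)). Computing each image: φ(ψ(1)) = φ(7) = 4, φ(ψ(2)) = φ(2) = 2, φ(ψ(3)) = φ(1) = 1, φ(ψ(4)) = φ(8) = 6, φ(ψ(5)) = φ(5) = 8, φ(ψ(6)) = φ(6) = 5, φ(ψ(7)) = φ(4) = 7, φ(ψ(8)) = φ(3) = 3.
Hence φ ∘ ψ = [4 2 1 6 8 5 7 3].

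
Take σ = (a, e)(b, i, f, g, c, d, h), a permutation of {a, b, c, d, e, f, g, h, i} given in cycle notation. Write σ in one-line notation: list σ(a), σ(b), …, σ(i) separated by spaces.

e i d h a g c b f

Each element maps to the next entry in its cycle (wrapping to the front): a↦e, b↦i, c↦d, d↦h, e↦a, f↦g, g↦c, h↦b, i↦f.
Listing these in domain order gives e i d h a g c b f.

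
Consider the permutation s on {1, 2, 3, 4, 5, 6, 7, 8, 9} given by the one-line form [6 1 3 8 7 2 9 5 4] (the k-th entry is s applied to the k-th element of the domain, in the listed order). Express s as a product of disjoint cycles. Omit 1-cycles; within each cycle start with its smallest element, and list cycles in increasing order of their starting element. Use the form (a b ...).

From 1: 1 → 6 → 2 → 1, closing the cycle (1 6 2).
Repeating from the next unused element and collecting all non-trivial cycles gives (1 6 2)(4 8 5 7 9).

(1 6 2)(4 8 5 7 9)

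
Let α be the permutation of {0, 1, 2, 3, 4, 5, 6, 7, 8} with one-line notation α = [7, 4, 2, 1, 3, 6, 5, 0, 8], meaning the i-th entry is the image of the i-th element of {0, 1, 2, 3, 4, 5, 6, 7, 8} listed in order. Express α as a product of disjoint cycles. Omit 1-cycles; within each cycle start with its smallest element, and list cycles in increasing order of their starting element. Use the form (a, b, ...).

From 0: 0 → 7 → 0, closing the cycle (0, 7).
Repeating from the next unused element and collecting all non-trivial cycles gives (0, 7)(1, 4, 3)(5, 6).

(0, 7)(1, 4, 3)(5, 6)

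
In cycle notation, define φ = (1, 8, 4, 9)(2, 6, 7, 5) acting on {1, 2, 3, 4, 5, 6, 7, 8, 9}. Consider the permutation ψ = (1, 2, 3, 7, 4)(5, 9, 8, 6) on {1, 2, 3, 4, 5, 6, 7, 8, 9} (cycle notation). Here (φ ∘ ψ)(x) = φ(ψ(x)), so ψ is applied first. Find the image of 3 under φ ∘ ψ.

5

(φ ∘ ψ)(3) = φ(ψ(3)). ψ(3) = 7, then φ(7) = 5. So (φ ∘ ψ)(3) = 5.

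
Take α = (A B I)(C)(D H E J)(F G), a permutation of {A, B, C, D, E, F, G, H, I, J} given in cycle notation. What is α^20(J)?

J lies in the 4-cycle (D H E J).
On a 4-cycle, α^4 is the identity, so α^20 = α^0 there (20 ≡ 0 mod 4).
So α^20(J) = J.

J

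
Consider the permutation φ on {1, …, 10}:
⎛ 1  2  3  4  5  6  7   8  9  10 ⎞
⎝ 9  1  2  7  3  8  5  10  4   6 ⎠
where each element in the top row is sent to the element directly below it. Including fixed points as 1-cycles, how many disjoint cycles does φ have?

2

The cycle decomposition is (1 9 4 7 5 3 2)(6 8 10), which has 2 cycles (counting 1-cycles).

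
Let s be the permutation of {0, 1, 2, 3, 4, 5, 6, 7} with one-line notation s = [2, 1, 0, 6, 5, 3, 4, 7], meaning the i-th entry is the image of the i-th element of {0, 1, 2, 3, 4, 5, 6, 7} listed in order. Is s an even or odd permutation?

In disjoint-cycle form the cycle lengths are 4, 2, 1, 1.
A cycle is odd iff its length is even; s has 2 even-length cycles, so sgn(s) = (−1)^2 and s is even.

even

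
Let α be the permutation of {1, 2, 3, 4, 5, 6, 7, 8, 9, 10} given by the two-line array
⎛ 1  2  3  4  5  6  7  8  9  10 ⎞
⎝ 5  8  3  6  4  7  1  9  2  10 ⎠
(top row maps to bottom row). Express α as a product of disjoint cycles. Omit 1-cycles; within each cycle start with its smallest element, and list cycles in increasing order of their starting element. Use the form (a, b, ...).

(1, 5, 4, 6, 7)(2, 8, 9)

Iterating α from 1 gives 1 → 5 → 4 → 6 → 7 → 1; that is the 5-cycle (1, 5, 4, 6, 7).
Repeating from the next unused element and collecting all non-trivial cycles gives (1, 5, 4, 6, 7)(2, 8, 9).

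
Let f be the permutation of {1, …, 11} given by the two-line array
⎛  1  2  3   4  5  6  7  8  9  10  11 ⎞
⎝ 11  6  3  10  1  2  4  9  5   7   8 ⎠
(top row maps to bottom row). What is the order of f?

30

The disjoint-cycle form of f has cycle lengths 5, 3, 2, 1.
The order of f is the least common multiple of its cycle lengths: lcm(5, 3, 2) = 30.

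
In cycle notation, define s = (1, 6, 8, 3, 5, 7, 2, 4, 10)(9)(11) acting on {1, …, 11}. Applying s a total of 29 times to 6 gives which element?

3

6 lies in the 9-cycle (1, 6, 8, 3, 5, 7, 2, 4, 10).
Since the cycle has length 9, s^29 acts on it the same as s^2 (29 mod 9 = 2).
Advancing 2 steps from 6: 6 → 8 → 3.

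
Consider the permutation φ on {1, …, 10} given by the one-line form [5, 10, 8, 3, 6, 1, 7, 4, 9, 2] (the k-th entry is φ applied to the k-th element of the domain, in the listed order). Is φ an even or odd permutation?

odd

In disjoint-cycle form the cycle lengths are 3, 3, 2, 1, 1.
A cycle is odd iff its length is even; φ has 1 even-length cycle, so sgn(φ) = (−1)^1 and φ is odd.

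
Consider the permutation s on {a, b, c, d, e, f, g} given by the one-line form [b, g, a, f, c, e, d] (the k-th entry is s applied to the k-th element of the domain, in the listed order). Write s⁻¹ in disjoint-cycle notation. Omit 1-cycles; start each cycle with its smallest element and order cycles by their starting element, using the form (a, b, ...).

The cycle decomposition of s is (a, b, g, d, f, e, c).
The inverse reverses every cycle; in canonical form, s⁻¹ = (a, c, e, f, d, g, b).

(a, c, e, f, d, g, b)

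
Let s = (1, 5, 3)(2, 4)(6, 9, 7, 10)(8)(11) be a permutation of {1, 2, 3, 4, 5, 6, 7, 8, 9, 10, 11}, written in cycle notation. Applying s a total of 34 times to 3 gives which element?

1

3 lies in the 3-cycle (1, 5, 3).
Powers repeat with period 3 on this cycle, and 34 mod 3 = 1, so s^34(3) = s^1(3).
Stepping 1 place around the cycle: 3 → 1.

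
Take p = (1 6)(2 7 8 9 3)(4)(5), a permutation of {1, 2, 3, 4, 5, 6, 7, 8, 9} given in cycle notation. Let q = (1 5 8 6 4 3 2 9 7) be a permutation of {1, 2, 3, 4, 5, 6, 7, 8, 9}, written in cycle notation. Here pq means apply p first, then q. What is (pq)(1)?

First apply p: p(1) = 6, then q(6) = 4. Thus (pq)(1) = 4.

4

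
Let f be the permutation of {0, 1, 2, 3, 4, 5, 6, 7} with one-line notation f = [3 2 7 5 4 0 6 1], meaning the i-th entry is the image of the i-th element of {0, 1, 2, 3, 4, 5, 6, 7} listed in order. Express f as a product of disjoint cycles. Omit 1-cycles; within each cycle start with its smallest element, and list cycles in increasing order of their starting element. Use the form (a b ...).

(0 3 5)(1 2 7)

Start at 0 and follow images: 0 → 3 → 5 → 0, giving the cycle (0 3 5).
Continuing from each remaining unvisited element yields (0 3 5)(1 2 7).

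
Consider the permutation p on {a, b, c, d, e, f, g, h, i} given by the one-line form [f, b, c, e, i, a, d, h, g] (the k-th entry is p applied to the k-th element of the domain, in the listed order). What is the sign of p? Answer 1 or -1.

1

In disjoint-cycle form the cycle lengths are 4, 2, 1, 1, 1.
A cycle of length ℓ contributes ℓ−1 transpositions, so p is a product of 3 + 1 = 4 transpositions — even.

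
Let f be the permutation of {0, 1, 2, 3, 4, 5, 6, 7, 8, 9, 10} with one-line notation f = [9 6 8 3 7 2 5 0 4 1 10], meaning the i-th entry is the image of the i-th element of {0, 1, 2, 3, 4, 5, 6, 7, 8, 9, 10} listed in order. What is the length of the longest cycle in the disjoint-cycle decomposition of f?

Decomposing into disjoint cycles gives (0, 9, 1, 6, 5, 2, 8, 4, 7); the longest has length 9.

9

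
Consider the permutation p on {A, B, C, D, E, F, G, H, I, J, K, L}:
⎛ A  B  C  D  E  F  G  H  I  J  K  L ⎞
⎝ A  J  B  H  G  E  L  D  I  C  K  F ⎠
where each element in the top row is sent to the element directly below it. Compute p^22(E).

L

Tracing E → G → … returns to E after 4 steps, so E lies in a 4-cycle (E G L F).
On a 4-cycle, p^4 is the identity, so p^22 = p^2 there (22 ≡ 2 mod 4).
Advancing 2 steps from E: E → G → L.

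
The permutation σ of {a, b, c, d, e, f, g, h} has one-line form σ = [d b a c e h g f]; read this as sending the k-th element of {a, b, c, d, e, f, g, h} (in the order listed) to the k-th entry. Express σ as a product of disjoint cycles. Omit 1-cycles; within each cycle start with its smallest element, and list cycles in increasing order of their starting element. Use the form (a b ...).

Iterating σ from a gives a → d → c → a; that is the 3-cycle (a d c).
Repeating from the next unused element and collecting all non-trivial cycles gives (a d c)(f h).

(a d c)(f h)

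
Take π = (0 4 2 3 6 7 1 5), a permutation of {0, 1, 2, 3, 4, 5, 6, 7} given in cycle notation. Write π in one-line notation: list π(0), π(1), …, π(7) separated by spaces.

Reading each image from the cycles: 0→4, 1→5, 2→3, 3→6, 4→2, 5→0, 6→7, 7→1.
So the one-line form is 4 5 3 6 2 0 7 1.

4 5 3 6 2 0 7 1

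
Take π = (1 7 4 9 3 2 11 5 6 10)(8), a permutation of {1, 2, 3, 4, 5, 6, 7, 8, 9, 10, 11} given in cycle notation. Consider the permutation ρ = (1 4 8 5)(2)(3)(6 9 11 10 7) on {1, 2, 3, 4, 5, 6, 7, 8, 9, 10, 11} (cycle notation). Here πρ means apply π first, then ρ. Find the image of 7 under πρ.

(πρ)(7) = ρ(π(7)). π(7) = 4, then ρ(4) = 8. So (πρ)(7) = 8.

8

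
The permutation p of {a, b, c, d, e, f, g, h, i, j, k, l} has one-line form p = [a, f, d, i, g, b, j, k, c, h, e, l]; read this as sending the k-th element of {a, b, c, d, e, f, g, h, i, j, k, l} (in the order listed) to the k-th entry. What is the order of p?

30

Decomposing into disjoint cycles gives cycle lengths 5, 3, 2, 1, 1.
Since disjoint cycles commute, ord(p) = lcm(5, 3, 2) = 30.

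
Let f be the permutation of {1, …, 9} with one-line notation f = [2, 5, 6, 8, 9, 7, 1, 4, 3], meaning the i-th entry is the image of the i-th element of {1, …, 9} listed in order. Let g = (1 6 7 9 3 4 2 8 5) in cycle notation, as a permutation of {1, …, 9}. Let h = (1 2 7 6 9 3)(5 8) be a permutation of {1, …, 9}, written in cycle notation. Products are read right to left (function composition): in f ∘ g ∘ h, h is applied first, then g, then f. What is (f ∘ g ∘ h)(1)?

Chase 1: h(1) = 2; g(2) = 8; f(8) = 4. Hence (f ∘ g ∘ h)(1) = 4.

4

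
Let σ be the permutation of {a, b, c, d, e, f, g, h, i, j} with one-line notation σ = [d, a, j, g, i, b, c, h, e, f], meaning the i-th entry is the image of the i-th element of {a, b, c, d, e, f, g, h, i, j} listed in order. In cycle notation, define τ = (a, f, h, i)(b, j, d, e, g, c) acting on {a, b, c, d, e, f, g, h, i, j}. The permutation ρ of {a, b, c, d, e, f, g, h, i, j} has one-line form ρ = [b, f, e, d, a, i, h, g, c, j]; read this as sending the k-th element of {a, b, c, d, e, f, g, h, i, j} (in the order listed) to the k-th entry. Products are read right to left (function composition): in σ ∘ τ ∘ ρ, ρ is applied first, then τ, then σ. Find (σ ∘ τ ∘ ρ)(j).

g

(σ ∘ τ ∘ ρ)(j) = σ(τ(ρ(j))). ρ(j) = j, then τ(j) = d, then σ(d) = g, so the result is g.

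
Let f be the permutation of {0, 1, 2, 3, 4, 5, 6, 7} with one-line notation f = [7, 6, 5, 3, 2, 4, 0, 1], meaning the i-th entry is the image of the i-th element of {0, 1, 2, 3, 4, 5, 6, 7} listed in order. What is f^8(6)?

6

Tracing 6 → 0 → … returns to 6 after 4 steps, so 6 lies in a 4-cycle (0, 7, 1, 6).
Since the cycle has length 4, f^8 acts on it the same as f^0 (8 mod 4 = 0).
So f^8(6) = 6.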